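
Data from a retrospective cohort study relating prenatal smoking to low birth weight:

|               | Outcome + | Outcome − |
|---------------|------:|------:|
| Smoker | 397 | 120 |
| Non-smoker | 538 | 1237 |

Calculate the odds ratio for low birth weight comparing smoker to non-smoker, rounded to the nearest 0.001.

Cells: a = 397, b = 120, c = 538, d = 1237.
OR = (a·d)/(b·c) = (397 × 1237) / (120 × 538) = 491089 / 64560 = 7.60671
The odds of low birth weight are about 7.61 times as high in the smoker group.

7.607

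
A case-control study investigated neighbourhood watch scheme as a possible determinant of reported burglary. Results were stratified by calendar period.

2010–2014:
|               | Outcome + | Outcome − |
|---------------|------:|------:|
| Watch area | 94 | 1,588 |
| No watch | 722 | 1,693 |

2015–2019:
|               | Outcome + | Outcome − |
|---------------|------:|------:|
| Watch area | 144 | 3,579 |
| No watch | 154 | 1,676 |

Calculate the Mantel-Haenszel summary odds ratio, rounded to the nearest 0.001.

0.217

OR_MH = Σ(aᵢdᵢ/nᵢ) / Σ(bᵢcᵢ/nᵢ), where nᵢ is the stratum total.
Stratum 1 (2010–2014): n = 4097; a·d/n = 94·1693/4097 = 38.8435; b·c/n = 1588·722/4097 = 279.8477
Stratum 2 (2015–2019): n = 5553; a·d/n = 144·1676/5553 = 43.4619; b·c/n = 3579·154/5553 = 99.2555
OR_MH = (38.8435 + 43.4619) / (279.8477 + 99.2555) = 82.3055 / 379.1032 = 0.21711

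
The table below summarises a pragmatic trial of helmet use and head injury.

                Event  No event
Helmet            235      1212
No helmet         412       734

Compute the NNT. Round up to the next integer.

Risk in treated group = 235/1447 = 0.16240; risk in control = 412/1146 = 0.35951.
Absolute risk reduction = 0.35951 − 0.16240 = 0.19711
NNT = 1 / ARR = 1 / 0.19711 = 5.073 → round up → 6

6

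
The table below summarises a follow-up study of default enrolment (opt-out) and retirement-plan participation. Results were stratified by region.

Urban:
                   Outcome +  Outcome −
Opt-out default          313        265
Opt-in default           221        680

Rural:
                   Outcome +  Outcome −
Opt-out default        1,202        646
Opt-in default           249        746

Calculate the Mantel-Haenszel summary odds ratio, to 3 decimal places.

4.776

OR_MH = Σ(aᵢdᵢ/nᵢ) / Σ(bᵢcᵢ/nᵢ), where nᵢ is the stratum total.
Stratum 1 (Urban): n = 1479; a·d/n = 313·680/1479 = 143.9080; b·c/n = 265·221/1479 = 39.5977
Stratum 2 (Rural): n = 2843; a·d/n = 1202·746/2843 = 315.4034; b·c/n = 646·249/2843 = 56.5790
OR_MH = (143.9080 + 315.4034) / (39.5977 + 56.5790) = 459.3115 / 96.1767 = 4.77571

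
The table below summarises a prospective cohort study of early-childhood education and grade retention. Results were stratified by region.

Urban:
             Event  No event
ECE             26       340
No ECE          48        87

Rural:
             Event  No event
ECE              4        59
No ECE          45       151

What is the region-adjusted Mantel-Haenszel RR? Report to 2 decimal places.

0.22

RR_MH = Σ(aᵢ·n₀ᵢ/nᵢ) / Σ(cᵢ·n₁ᵢ/nᵢ), with n₁ᵢ = aᵢ+bᵢ (exposed), n₀ᵢ = cᵢ+dᵢ (unexposed), nᵢ = n₁ᵢ+n₀ᵢ.
Stratum 1 (Urban): n₁ = 366, n₀ = 135, n = 501; a·n₀/n = 26·135/501 = 7.0060; c·n₁/n = 48·366/501 = 35.0659
Stratum 2 (Rural): n₁ = 63, n₀ = 196, n = 259; a·n₀/n = 4·196/259 = 3.0270; c·n₁/n = 45·63/259 = 10.9459
RR_MH = (7.0060 + 3.0270) / (35.0659 + 10.9459) = 10.0330 / 46.0118 = 0.21805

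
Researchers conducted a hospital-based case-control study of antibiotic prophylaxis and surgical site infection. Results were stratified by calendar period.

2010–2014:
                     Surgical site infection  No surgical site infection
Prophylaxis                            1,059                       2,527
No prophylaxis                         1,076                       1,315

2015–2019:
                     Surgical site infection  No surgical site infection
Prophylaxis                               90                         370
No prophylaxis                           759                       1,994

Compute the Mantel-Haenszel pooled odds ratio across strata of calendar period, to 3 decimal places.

0.533

OR_MH = Σ(aᵢdᵢ/nᵢ) / Σ(bᵢcᵢ/nᵢ), where nᵢ is the stratum total.
Stratum 1 (2010–2014): n = 5977; a·d/n = 1059·1315/5977 = 232.9906; b·c/n = 2527·1076/5977 = 454.9192
Stratum 2 (2015–2019): n = 3213; a·d/n = 90·1994/3213 = 55.8543; b·c/n = 370·759/3213 = 87.4043
OR_MH = (232.9906 + 55.8543) / (454.9192 + 87.4043) = 288.8450 / 542.3235 = 0.53261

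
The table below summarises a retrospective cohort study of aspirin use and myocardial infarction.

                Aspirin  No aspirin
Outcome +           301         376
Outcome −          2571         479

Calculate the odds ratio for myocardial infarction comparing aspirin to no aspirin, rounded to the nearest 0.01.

0.15

Reading the table with exposure as columns: a = 301 (Aspirin, case), b = 2571 (Aspirin, non-case), c = 376 (No aspirin, case), d = 479.
OR = (a·d)/(b·c) = (301 × 479) / (2571 × 376) = 144179 / 966696 = 0.14915
Exposure is associated with lower odds of myocardial infarction (OR = 0.15 < 1).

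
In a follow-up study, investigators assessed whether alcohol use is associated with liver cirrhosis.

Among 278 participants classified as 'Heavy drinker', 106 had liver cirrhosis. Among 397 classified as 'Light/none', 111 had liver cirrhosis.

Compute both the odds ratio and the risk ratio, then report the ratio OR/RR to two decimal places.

From the description: a = 106, b = 172, c = 111, d = 286.
OR = (106·286)/(172·111) = 30316/19092 = 1.58789
Risk in exposed = 106/278 = 0.38129; risk in unexposed = 111/397 = 0.27960; RR = 1.36373
OR/RR = 1.58789 / 1.36373 = 1.16437
The outcome is not rare, so the OR lies further from 1 than the RR.

1.16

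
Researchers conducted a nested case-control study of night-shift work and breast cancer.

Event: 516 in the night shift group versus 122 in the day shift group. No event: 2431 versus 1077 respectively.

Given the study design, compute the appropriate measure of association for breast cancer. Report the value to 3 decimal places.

1.874

From the description: a = 516, b = 2431, c = 122, d = 1077.
This is a nested case-control study: participants were sampled on outcome status, so risks in the source population cannot be estimated directly — relative risk is not valid here. The odds ratio is the appropriate measure.
OR = (a·d)/(b·c) = (516 × 1077) / (2431 × 122) = 555732 / 296582 = 1.87379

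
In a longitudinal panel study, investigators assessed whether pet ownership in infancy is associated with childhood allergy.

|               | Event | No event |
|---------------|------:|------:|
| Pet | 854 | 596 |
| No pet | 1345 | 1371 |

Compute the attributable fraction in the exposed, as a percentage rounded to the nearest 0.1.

15.9

Cells: a = 854, b = 596, c = 1345, d = 1371.
Risk in exposed = 854/1450 = 0.58897; risk in unexposed = 1345/2716 = 0.49521.
RR = 0.58897/0.49521 = 1.18932
AR% = (RR − 1)/RR × 100 = (1.18932 − 1)/1.18932 × 100 = 15.9181%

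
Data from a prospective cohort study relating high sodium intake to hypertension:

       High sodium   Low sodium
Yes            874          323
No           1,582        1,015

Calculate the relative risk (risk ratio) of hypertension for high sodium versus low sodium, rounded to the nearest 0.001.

Reading the table with exposure as columns: a = 874 (High sodium, case), b = 1582 (High sodium, non-case), c = 323 (Low sodium, case), d = 1015.
Risk in exposed = 874/2456 = 0.35586; risk in unexposed = 323/1338 = 0.24141.
RR = 0.35586 / 0.24141 = 1.47413
The risk among the exposed is 1.47 times that among the unexposed.

1.474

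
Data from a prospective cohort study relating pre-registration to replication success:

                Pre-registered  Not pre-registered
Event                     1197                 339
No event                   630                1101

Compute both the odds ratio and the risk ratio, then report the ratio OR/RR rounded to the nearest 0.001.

2.217

Reading the table with exposure as columns: a = 1197 (Pre-registered, case), b = 630 (Pre-registered, non-case), c = 339 (Not pre-registered, case), d = 1101.
OR = (1197·1101)/(630·339) = 1317897/213570 = 6.17080
Risk in exposed = 1197/1827 = 0.65517; risk in unexposed = 339/1440 = 0.23542; RR = 2.78303
OR/RR = 6.17080 / 2.78303 = 2.21729
The outcome is not rare, so the OR lies further from 1 than the RR.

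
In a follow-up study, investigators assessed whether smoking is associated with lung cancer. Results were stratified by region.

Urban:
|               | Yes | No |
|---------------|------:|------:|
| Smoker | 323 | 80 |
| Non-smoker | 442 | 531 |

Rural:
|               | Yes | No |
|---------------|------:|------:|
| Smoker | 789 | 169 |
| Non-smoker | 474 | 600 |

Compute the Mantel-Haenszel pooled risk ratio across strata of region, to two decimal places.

1.83

RR_MH = Σ(aᵢ·n₀ᵢ/nᵢ) / Σ(cᵢ·n₁ᵢ/nᵢ), with n₁ᵢ = aᵢ+bᵢ (exposed), n₀ᵢ = cᵢ+dᵢ (unexposed), nᵢ = n₁ᵢ+n₀ᵢ.
Stratum 1 (Urban): n₁ = 403, n₀ = 973, n = 1376; a·n₀/n = 323·973/1376 = 228.4004; c·n₁/n = 442·403/1376 = 129.4520
Stratum 2 (Rural): n₁ = 958, n₀ = 1074, n = 2032; a·n₀/n = 789·1074/2032 = 417.0207; c·n₁/n = 474·958/2032 = 223.4705
RR_MH = (228.4004 + 417.0207) / (129.4520 + 223.4705) = 645.4211 / 352.9225 = 1.82879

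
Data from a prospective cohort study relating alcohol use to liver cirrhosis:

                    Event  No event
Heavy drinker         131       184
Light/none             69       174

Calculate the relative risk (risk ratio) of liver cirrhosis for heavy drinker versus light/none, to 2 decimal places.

1.46

Cells: a = 131, b = 184, c = 69, d = 174.
Risk in exposed = 131/315 = 0.41587; risk in unexposed = 69/243 = 0.28395.
RR = 0.41587 / 0.28395 = 1.46460
The risk among the exposed is 1.46 times that among the unexposed.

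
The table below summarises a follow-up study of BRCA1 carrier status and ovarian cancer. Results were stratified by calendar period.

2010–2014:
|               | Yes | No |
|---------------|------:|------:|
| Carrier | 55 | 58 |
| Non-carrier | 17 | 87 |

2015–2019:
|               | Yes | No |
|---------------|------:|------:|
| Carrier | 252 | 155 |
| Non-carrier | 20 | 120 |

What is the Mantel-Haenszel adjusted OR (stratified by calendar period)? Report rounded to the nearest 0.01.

OR_MH = Σ(aᵢdᵢ/nᵢ) / Σ(bᵢcᵢ/nᵢ), where nᵢ is the stratum total.
Stratum 1 (2010–2014): n = 217; a·d/n = 55·87/217 = 22.0507; b·c/n = 58·17/217 = 4.5438
Stratum 2 (2015–2019): n = 547; a·d/n = 252·120/547 = 55.2834; b·c/n = 155·20/547 = 5.6673
OR_MH = (22.0507 + 55.2834) / (4.5438 + 5.6673) = 77.3341 / 10.2111 = 7.57356

7.57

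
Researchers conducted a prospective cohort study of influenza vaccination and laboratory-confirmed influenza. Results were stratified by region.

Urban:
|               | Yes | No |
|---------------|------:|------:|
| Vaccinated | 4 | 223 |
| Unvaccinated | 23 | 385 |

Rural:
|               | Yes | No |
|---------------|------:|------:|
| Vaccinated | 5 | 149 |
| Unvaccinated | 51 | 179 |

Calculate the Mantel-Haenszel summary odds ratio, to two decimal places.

OR_MH = Σ(aᵢdᵢ/nᵢ) / Σ(bᵢcᵢ/nᵢ), where nᵢ is the stratum total.
Stratum 1 (Urban): n = 635; a·d/n = 4·385/635 = 2.4252; b·c/n = 223·23/635 = 8.0772
Stratum 2 (Rural): n = 384; a·d/n = 5·179/384 = 2.3307; b·c/n = 149·51/384 = 19.7891
OR_MH = (2.4252 + 2.3307) / (8.0772 + 19.7891) = 4.7559 / 27.8662 = 0.17067

0.17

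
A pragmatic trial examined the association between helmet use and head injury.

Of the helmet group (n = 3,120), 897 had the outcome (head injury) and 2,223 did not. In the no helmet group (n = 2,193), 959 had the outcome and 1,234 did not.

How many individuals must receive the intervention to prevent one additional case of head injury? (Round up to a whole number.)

7

Risk in treated group = 897/3120 = 0.28750; risk in control = 959/2193 = 0.43730.
Absolute risk reduction = 0.43730 − 0.28750 = 0.14980
NNT = 1 / ARR = 1 / 0.14980 = 6.676 → round up → 7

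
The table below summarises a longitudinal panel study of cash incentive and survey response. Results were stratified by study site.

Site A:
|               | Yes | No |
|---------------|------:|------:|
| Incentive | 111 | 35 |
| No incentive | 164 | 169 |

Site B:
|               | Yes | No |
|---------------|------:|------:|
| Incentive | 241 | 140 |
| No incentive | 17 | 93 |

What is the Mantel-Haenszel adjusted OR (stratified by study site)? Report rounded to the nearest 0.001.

OR_MH = Σ(aᵢdᵢ/nᵢ) / Σ(bᵢcᵢ/nᵢ), where nᵢ is the stratum total.
Stratum 1 (Site A): n = 479; a·d/n = 111·169/479 = 39.1628; b·c/n = 35·164/479 = 11.9833
Stratum 2 (Site B): n = 491; a·d/n = 241·93/491 = 45.6477; b·c/n = 140·17/491 = 4.8473
OR_MH = (39.1628 + 45.6477) / (11.9833 + 4.8473) = 84.8105 / 16.8305 = 5.03908

5.039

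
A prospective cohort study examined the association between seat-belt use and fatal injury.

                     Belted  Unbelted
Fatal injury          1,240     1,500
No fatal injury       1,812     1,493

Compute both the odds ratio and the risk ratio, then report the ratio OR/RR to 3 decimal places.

Reading the table with exposure as columns: a = 1240 (Belted, case), b = 1812 (Belted, non-case), c = 1500 (Unbelted, case), d = 1493.
OR = (1240·1493)/(1812·1500) = 1851320/2718000 = 0.68113
Risk in exposed = 1240/3052 = 0.40629; risk in unexposed = 1500/2993 = 0.50117; RR = 0.81069
OR/RR = 0.68113 / 0.81069 = 0.84019
The outcome is not rare, so the OR lies further from 1 than the RR.

0.840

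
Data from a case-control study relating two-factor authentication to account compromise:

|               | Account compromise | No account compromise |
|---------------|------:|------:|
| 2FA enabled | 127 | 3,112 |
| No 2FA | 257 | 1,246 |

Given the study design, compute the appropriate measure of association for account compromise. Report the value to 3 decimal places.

0.198

Cells: a = 127, b = 3112, c = 257, d = 1246.
This is a case-control study: participants were sampled on outcome status, so risks in the source population cannot be estimated directly — relative risk is not valid here. The odds ratio is the appropriate measure.
OR = (a·d)/(b·c) = (127 × 1246) / (3112 × 257) = 158242 / 799784 = 0.19786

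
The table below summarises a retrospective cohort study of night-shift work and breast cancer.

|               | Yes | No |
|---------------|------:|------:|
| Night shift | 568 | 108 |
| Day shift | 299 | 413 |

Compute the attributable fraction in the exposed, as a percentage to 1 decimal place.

Cells: a = 568, b = 108, c = 299, d = 413.
Risk in exposed = 568/676 = 0.84024; risk in unexposed = 299/712 = 0.41994.
RR = 0.84024/0.41994 = 2.00083
AR% = (RR − 1)/RR × 100 = (2.00083 − 1)/2.00083 × 100 = 50.0208%

50.0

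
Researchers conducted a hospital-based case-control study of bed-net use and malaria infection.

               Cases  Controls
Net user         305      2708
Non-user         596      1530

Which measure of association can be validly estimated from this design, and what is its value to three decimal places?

Cells: a = 305, b = 2708, c = 596, d = 1530.
This is a hospital-based case-control study: participants were sampled on outcome status, so risks in the source population cannot be estimated directly — relative risk is not valid here. The odds ratio is the appropriate measure.
OR = (a·d)/(b·c) = (305 × 1530) / (2708 × 596) = 466650 / 1613968 = 0.28913

0.289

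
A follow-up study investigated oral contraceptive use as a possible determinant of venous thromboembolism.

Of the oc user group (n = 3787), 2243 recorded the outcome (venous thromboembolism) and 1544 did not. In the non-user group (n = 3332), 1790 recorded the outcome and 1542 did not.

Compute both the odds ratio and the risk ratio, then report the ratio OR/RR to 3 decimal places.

1.135

From the description: a = 2243, b = 1544, c = 1790, d = 1542.
OR = (2243·1542)/(1544·1790) = 3458706/2763760 = 1.25145
Risk in exposed = 2243/3787 = 0.59229; risk in unexposed = 1790/3332 = 0.53721; RR = 1.10252
OR/RR = 1.25145 / 1.10252 = 1.13508
The outcome is not rare, so the OR lies further from 1 than the RR.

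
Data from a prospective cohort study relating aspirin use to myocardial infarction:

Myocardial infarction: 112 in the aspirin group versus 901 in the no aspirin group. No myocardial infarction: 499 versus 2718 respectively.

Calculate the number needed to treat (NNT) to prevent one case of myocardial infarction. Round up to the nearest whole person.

Risk in treated group = 112/611 = 0.18331; risk in control = 901/3619 = 0.24896.
Absolute risk reduction = 0.24896 − 0.18331 = 0.06566
NNT = 1 / ARR = 1 / 0.06566 = 15.230 → round up → 16

16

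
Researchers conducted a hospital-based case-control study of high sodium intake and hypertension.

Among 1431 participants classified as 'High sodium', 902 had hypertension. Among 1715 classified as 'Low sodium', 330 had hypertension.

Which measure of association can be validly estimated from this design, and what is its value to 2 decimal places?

From the description: a = 902, b = 529, c = 330, d = 1385.
This is a hospital-based case-control study: participants were sampled on outcome status, so risks in the source population cannot be estimated directly — relative risk is not valid here. The odds ratio is the appropriate measure.
OR = (a·d)/(b·c) = (902 × 1385) / (529 × 330) = 1249270 / 174570 = 7.15627

7.16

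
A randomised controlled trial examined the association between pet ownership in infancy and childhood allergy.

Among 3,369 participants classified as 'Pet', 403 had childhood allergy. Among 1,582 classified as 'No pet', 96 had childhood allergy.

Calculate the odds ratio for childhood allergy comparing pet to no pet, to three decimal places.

2.103

From the description: a = 403, b = 2966, c = 96, d = 1486.
OR = (a·d)/(b·c) = (403 × 1486) / (2966 × 96) = 598858 / 284736 = 2.10320
The odds of childhood allergy are about 2.10 times as high in the pet group.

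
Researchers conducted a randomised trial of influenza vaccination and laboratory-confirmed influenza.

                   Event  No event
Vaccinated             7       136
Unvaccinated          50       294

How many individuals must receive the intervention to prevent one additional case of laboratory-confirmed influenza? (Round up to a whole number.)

11

Risk in treated group = 7/143 = 0.04895; risk in control = 50/344 = 0.14535.
Absolute risk reduction = 0.14535 − 0.04895 = 0.09640
NNT = 1 / ARR = 1 / 0.09640 = 10.374 → round up → 11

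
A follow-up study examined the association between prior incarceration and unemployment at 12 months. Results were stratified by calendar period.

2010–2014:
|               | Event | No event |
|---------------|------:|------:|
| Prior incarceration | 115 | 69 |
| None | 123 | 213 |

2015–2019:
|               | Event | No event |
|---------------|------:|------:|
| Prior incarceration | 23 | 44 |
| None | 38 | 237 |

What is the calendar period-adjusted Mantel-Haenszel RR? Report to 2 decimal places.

RR_MH = Σ(aᵢ·n₀ᵢ/nᵢ) / Σ(cᵢ·n₁ᵢ/nᵢ), with n₁ᵢ = aᵢ+bᵢ (exposed), n₀ᵢ = cᵢ+dᵢ (unexposed), nᵢ = n₁ᵢ+n₀ᵢ.
Stratum 1 (2010–2014): n₁ = 184, n₀ = 336, n = 520; a·n₀/n = 115·336/520 = 74.3077; c·n₁/n = 123·184/520 = 43.5231
Stratum 2 (2015–2019): n₁ = 67, n₀ = 275, n = 342; a·n₀/n = 23·275/342 = 18.4942; c·n₁/n = 38·67/342 = 7.4444
RR_MH = (74.3077 + 18.4942) / (43.5231 + 7.4444) = 92.8018 / 50.9675 = 1.82080

1.82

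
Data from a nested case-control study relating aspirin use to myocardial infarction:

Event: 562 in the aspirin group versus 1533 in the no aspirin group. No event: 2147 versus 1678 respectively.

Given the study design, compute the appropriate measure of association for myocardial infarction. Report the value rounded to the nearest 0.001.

0.287

From the description: a = 562, b = 2147, c = 1533, d = 1678.
This is a nested case-control study: participants were sampled on outcome status, so risks in the source population cannot be estimated directly — relative risk is not valid here. The odds ratio is the appropriate measure.
OR = (a·d)/(b·c) = (562 × 1678) / (2147 × 1533) = 943036 / 3291351 = 0.28652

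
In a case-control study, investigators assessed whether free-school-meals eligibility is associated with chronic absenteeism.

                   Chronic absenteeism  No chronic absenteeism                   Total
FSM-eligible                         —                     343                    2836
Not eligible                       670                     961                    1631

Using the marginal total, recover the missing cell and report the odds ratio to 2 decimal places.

The missing cell is in the exposed row: 2836 − 343 = 2493.
So a = 2493, b = 343, c = 670, d = 961.
OR = (a·d)/(b·c) = (2493 × 961) / (343 × 670) = 2395773 / 229810 = 10.42502

10.43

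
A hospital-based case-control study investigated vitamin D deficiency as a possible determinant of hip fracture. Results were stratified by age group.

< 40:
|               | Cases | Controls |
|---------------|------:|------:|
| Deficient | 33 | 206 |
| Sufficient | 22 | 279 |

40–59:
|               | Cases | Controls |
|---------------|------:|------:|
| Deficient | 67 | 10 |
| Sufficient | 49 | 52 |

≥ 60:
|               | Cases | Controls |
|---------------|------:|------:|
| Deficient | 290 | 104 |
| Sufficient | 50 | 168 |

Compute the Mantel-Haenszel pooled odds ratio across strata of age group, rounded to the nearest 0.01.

5.92

OR_MH = Σ(aᵢdᵢ/nᵢ) / Σ(bᵢcᵢ/nᵢ), where nᵢ is the stratum total.
Stratum 1 (< 40): n = 540; a·d/n = 33·279/540 = 17.0500; b·c/n = 206·22/540 = 8.3926
Stratum 2 (40–59): n = 178; a·d/n = 67·52/178 = 19.5730; b·c/n = 10·49/178 = 2.7528
Stratum 3 (≥ 60): n = 612; a·d/n = 290·168/612 = 79.6078; b·c/n = 104·50/612 = 8.4967
OR_MH = (17.0500 + 19.5730 + 79.6078) / (8.3926 + 2.7528 + 8.4967) = 116.2309 / 19.6421 = 5.91743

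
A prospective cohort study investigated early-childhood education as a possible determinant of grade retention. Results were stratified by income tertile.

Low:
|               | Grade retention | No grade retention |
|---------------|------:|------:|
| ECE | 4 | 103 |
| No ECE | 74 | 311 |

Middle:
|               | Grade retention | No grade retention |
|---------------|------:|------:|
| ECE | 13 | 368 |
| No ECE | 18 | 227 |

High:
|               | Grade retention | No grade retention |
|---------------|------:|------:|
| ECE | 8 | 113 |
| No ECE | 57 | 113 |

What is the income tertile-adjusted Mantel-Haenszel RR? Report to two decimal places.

0.25

RR_MH = Σ(aᵢ·n₀ᵢ/nᵢ) / Σ(cᵢ·n₁ᵢ/nᵢ), with n₁ᵢ = aᵢ+bᵢ (exposed), n₀ᵢ = cᵢ+dᵢ (unexposed), nᵢ = n₁ᵢ+n₀ᵢ.
Stratum 1 (Low): n₁ = 107, n₀ = 385, n = 492; a·n₀/n = 4·385/492 = 3.1301; c·n₁/n = 74·107/492 = 16.0935
Stratum 2 (Middle): n₁ = 381, n₀ = 245, n = 626; a·n₀/n = 13·245/626 = 5.0879; c·n₁/n = 18·381/626 = 10.9553
Stratum 3 (High): n₁ = 121, n₀ = 170, n = 291; a·n₀/n = 8·170/291 = 4.6735; c·n₁/n = 57·121/291 = 23.7010
RR_MH = (3.1301 + 5.0879 + 4.6735) / (16.0935 + 10.9553 + 23.7010) = 12.8915 / 50.7498 = 0.25402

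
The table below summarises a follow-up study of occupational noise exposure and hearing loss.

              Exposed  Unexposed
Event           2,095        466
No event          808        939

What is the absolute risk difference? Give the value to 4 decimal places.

0.3900

Reading the table with exposure as columns: a = 2095 (Exposed, case), b = 808 (Exposed, non-case), c = 466 (Unexposed, case), d = 939.
Risk in exposed = 2095/2903 = 0.721667; risk in unexposed = 466/1405 = 0.331673.
Risk difference = 0.721667 − 0.331673 = 0.389995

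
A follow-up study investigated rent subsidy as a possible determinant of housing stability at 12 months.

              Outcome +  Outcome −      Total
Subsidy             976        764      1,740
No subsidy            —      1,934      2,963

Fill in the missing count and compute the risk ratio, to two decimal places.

1.62

The missing cell is in the unexposed row: 2963 − 1934 = 1029.
So a = 976, b = 764, c = 1029, d = 1934.
RR = [a/(a+b)] / [c/(c+d)] = (976/1740) / (1029/2963) = 0.56092/0.34728 = 1.61516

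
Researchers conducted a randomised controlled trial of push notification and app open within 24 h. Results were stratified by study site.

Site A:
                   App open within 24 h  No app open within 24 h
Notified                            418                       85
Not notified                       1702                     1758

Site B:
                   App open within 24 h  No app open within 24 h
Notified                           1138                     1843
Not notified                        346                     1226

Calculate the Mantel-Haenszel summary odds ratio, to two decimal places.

2.79

OR_MH = Σ(aᵢdᵢ/nᵢ) / Σ(bᵢcᵢ/nᵢ), where nᵢ is the stratum total.
Stratum 1 (Site A): n = 3963; a·d/n = 418·1758/3963 = 185.4262; b·c/n = 85·1702/3963 = 36.5052
Stratum 2 (Site B): n = 4553; a·d/n = 1138·1226/4553 = 306.4327; b·c/n = 1843·346/4553 = 140.0567
OR_MH = (185.4262 + 306.4327) / (36.5052 + 140.0567) = 491.8589 / 176.5618 = 2.78576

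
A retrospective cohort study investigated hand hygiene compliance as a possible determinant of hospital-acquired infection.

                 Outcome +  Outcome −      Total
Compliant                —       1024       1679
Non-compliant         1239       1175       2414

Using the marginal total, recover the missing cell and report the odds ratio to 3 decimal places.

The missing cell is in the exposed row: 1679 − 1024 = 655.
So a = 655, b = 1024, c = 1239, d = 1175.
OR = (a·d)/(b·c) = (655 × 1175) / (1024 × 1239) = 769625 / 1268736 = 0.60661

0.607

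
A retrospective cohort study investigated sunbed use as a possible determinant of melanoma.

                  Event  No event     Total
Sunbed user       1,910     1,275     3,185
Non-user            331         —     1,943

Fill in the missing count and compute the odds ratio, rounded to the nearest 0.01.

The missing cell is in the unexposed row: 1943 − 331 = 1612.
So a = 1910, b = 1275, c = 331, d = 1612.
OR = (a·d)/(b·c) = (1910 × 1612) / (1275 × 331) = 3078920 / 422025 = 7.29559

7.30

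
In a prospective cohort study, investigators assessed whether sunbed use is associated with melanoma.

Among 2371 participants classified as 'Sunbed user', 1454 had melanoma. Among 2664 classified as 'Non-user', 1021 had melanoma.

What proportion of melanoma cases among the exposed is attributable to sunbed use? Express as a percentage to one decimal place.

From the description: a = 1454, b = 917, c = 1021, d = 1643.
Risk in exposed = 1454/2371 = 0.61324; risk in unexposed = 1021/2664 = 0.38326.
RR = 0.61324/0.38326 = 1.60008
AR% = (RR − 1)/RR × 100 = (1.60008 − 1)/1.60008 × 100 = 37.5031%

37.5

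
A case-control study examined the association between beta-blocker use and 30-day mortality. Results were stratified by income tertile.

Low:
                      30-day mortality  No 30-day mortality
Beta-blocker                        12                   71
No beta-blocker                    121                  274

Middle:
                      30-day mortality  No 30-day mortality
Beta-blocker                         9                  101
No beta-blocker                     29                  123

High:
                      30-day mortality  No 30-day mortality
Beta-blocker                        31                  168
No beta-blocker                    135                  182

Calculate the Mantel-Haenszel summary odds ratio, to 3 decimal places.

0.301

OR_MH = Σ(aᵢdᵢ/nᵢ) / Σ(bᵢcᵢ/nᵢ), where nᵢ is the stratum total.
Stratum 1 (Low): n = 478; a·d/n = 12·274/478 = 6.8787; b·c/n = 71·121/478 = 17.9728
Stratum 2 (Middle): n = 262; a·d/n = 9·123/262 = 4.2252; b·c/n = 101·29/262 = 11.1794
Stratum 3 (High): n = 516; a·d/n = 31·182/516 = 10.9341; b·c/n = 168·135/516 = 43.9535
OR_MH = (6.8787 + 4.2252 + 10.9341) / (17.9728 + 11.1794 + 43.9535) = 22.0380 / 73.1057 = 0.30145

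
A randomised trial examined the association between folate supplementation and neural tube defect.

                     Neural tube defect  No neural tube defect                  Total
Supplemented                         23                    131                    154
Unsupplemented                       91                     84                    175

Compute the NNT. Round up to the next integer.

Risk in treated group = 23/154 = 0.14935; risk in control = 91/175 = 0.52000.
Absolute risk reduction = 0.52000 − 0.14935 = 0.37065
NNT = 1 / ARR = 1 / 0.37065 = 2.698 → round up → 3

3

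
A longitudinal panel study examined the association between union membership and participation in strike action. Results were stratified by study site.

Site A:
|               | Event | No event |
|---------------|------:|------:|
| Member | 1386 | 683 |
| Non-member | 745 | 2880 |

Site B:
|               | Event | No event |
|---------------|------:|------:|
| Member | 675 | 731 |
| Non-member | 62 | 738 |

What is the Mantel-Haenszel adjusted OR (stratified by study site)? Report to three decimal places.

OR_MH = Σ(aᵢdᵢ/nᵢ) / Σ(bᵢcᵢ/nᵢ), where nᵢ is the stratum total.
Stratum 1 (Site A): n = 5694; a·d/n = 1386·2880/5694 = 701.0327; b·c/n = 683·745/5694 = 89.3634
Stratum 2 (Site B): n = 2206; a·d/n = 675·738/2206 = 225.8160; b·c/n = 731·62/2206 = 20.5449
OR_MH = (701.0327 + 225.8160) / (89.3634 + 20.5449) = 926.8486 / 109.9082 = 8.43293

8.433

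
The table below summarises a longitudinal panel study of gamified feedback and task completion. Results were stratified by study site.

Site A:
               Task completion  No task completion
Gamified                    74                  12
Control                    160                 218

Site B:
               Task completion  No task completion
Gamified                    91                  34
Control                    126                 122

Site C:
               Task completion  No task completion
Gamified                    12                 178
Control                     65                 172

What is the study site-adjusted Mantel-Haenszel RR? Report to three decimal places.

1.264

RR_MH = Σ(aᵢ·n₀ᵢ/nᵢ) / Σ(cᵢ·n₁ᵢ/nᵢ), with n₁ᵢ = aᵢ+bᵢ (exposed), n₀ᵢ = cᵢ+dᵢ (unexposed), nᵢ = n₁ᵢ+n₀ᵢ.
Stratum 1 (Site A): n₁ = 86, n₀ = 378, n = 464; a·n₀/n = 74·378/464 = 60.2845; c·n₁/n = 160·86/464 = 29.6552
Stratum 2 (Site B): n₁ = 125, n₀ = 248, n = 373; a·n₀/n = 91·248/373 = 60.5040; c·n₁/n = 126·125/373 = 42.2252
Stratum 3 (Site C): n₁ = 190, n₀ = 237, n = 427; a·n₀/n = 12·237/427 = 6.6604; c·n₁/n = 65·190/427 = 28.9227
RR_MH = (60.2845 + 60.5040 + 6.6604) / (29.6552 + 42.2252 + 28.9227) = 127.4489 / 100.8031 = 1.26434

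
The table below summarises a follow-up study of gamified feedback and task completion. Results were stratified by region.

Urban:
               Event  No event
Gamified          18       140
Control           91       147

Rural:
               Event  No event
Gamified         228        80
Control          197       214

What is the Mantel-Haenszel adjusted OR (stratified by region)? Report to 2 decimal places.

1.38

OR_MH = Σ(aᵢdᵢ/nᵢ) / Σ(bᵢcᵢ/nᵢ), where nᵢ is the stratum total.
Stratum 1 (Urban): n = 396; a·d/n = 18·147/396 = 6.6818; b·c/n = 140·91/396 = 32.1717
Stratum 2 (Rural): n = 719; a·d/n = 228·214/719 = 67.8609; b·c/n = 80·197/719 = 21.9193
OR_MH = (6.6818 + 67.8609) / (32.1717 + 21.9193) = 74.5427 / 54.0910 = 1.37810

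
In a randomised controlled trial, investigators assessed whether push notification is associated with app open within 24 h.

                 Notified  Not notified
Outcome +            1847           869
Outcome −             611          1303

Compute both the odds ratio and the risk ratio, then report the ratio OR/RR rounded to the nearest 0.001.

2.413

Reading the table with exposure as columns: a = 1847 (Notified, case), b = 611 (Notified, non-case), c = 869 (Not notified, case), d = 1303.
OR = (1847·1303)/(611·869) = 2406641/530959 = 4.53263
Risk in exposed = 1847/2458 = 0.75142; risk in unexposed = 869/2172 = 0.40009; RR = 1.87813
OR/RR = 4.53263 / 1.87813 = 2.41338
The outcome is not rare, so the OR lies further from 1 than the RR.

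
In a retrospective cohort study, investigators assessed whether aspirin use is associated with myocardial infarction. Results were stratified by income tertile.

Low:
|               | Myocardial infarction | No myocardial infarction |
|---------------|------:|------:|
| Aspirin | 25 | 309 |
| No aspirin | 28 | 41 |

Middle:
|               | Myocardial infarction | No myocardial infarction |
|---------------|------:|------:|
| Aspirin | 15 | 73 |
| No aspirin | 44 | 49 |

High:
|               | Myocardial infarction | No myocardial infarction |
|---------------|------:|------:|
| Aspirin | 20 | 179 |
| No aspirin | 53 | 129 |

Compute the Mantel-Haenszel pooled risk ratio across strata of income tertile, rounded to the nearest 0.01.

0.30

RR_MH = Σ(aᵢ·n₀ᵢ/nᵢ) / Σ(cᵢ·n₁ᵢ/nᵢ), with n₁ᵢ = aᵢ+bᵢ (exposed), n₀ᵢ = cᵢ+dᵢ (unexposed), nᵢ = n₁ᵢ+n₀ᵢ.
Stratum 1 (Low): n₁ = 334, n₀ = 69, n = 403; a·n₀/n = 25·69/403 = 4.2804; c·n₁/n = 28·334/403 = 23.2060
Stratum 2 (Middle): n₁ = 88, n₀ = 93, n = 181; a·n₀/n = 15·93/181 = 7.7072; c·n₁/n = 44·88/181 = 21.3923
Stratum 3 (High): n₁ = 199, n₀ = 182, n = 381; a·n₀/n = 20·182/381 = 9.5538; c·n₁/n = 53·199/381 = 27.6824
RR_MH = (4.2804 + 7.7072 + 9.5538) / (23.2060 + 21.3923 + 27.6824) = 21.5414 / 72.2806 = 0.29802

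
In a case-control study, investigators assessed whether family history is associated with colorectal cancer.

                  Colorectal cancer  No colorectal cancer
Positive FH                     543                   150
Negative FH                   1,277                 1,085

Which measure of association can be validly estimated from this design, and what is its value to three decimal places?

Cells: a = 543, b = 150, c = 1277, d = 1085.
This is a case-control study: participants were sampled on outcome status, so risks in the source population cannot be estimated directly — relative risk is not valid here. The odds ratio is the appropriate measure.
OR = (a·d)/(b·c) = (543 × 1085) / (150 × 1277) = 589155 / 191550 = 3.07572

3.076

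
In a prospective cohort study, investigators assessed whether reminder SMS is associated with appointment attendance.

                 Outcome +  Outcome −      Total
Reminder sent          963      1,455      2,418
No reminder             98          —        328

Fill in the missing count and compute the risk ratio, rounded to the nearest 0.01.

1.33

The missing cell is in the unexposed row: 328 − 98 = 230.
So a = 963, b = 1455, c = 98, d = 230.
RR = [a/(a+b)] / [c/(c+d)] = (963/2418) / (98/328) = 0.39826/0.29878 = 1.33296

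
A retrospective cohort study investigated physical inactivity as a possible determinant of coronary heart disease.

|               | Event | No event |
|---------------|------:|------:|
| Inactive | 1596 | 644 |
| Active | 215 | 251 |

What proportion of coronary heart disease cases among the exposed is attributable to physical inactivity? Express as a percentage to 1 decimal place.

Cells: a = 1596, b = 644, c = 215, d = 251.
Risk in exposed = 1596/2240 = 0.71250; risk in unexposed = 215/466 = 0.46137.
RR = 0.71250/0.46137 = 1.54430
AR% = (RR − 1)/RR × 100 = (1.54430 − 1)/1.54430 × 100 = 35.2458%

35.2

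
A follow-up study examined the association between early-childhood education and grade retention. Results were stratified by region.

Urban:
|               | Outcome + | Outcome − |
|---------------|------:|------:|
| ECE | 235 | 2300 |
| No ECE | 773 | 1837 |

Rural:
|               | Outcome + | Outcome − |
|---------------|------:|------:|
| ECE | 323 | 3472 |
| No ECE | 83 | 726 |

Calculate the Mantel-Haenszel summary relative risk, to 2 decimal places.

RR_MH = Σ(aᵢ·n₀ᵢ/nᵢ) / Σ(cᵢ·n₁ᵢ/nᵢ), with n₁ᵢ = aᵢ+bᵢ (exposed), n₀ᵢ = cᵢ+dᵢ (unexposed), nᵢ = n₁ᵢ+n₀ᵢ.
Stratum 1 (Urban): n₁ = 2535, n₀ = 2610, n = 5145; a·n₀/n = 235·2610/5145 = 119.2128; c·n₁/n = 773·2535/5145 = 380.8659
Stratum 2 (Rural): n₁ = 3795, n₀ = 809, n = 4604; a·n₀/n = 323·809/4604 = 56.7565; c·n₁/n = 83·3795/4604 = 68.4155
RR_MH = (119.2128 + 56.7565) / (380.8659 + 68.4155) = 175.9693 / 449.2814 = 0.39167

0.39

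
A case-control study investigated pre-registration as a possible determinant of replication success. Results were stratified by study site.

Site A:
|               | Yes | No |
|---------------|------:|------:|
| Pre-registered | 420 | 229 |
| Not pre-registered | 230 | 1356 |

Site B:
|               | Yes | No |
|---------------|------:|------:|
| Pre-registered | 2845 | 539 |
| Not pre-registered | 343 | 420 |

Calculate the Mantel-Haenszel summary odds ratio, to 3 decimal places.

OR_MH = Σ(aᵢdᵢ/nᵢ) / Σ(bᵢcᵢ/nᵢ), where nᵢ is the stratum total.
Stratum 1 (Site A): n = 2235; a·d/n = 420·1356/2235 = 254.8188; b·c/n = 229·230/2235 = 23.5660
Stratum 2 (Site B): n = 4147; a·d/n = 2845·420/4147 = 288.1360; b·c/n = 539·343/4147 = 44.5809
OR_MH = (254.8188 + 288.1360) / (23.5660 + 44.5809) = 542.9548 / 68.1469 = 7.96742

7.967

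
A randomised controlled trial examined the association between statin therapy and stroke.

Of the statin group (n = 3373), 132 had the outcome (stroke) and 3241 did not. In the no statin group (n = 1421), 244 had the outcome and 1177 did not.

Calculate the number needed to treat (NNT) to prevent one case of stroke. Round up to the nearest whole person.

8

Risk in treated group = 132/3373 = 0.03913; risk in control = 244/1421 = 0.17171.
Absolute risk reduction = 0.17171 − 0.03913 = 0.13258
NNT = 1 / ARR = 1 / 0.13258 = 7.543 → round up → 8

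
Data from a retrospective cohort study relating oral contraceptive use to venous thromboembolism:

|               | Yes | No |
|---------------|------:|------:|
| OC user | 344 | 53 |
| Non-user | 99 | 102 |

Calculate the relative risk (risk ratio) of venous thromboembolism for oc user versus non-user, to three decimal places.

1.759

Cells: a = 344, b = 53, c = 99, d = 102.
Risk in exposed = 344/397 = 0.86650; risk in unexposed = 99/201 = 0.49254.
RR = 0.86650 / 0.49254 = 1.75926
The risk among the exposed is 1.76 times that among the unexposed.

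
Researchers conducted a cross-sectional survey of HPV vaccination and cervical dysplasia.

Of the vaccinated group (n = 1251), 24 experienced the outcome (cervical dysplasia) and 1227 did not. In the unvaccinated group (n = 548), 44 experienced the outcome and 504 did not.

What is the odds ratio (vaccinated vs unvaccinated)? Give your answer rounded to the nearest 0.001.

From the description: a = 24, b = 1227, c = 44, d = 504.
OR = (a·d)/(b·c) = (24 × 504) / (1227 × 44) = 12096 / 53988 = 0.22405
Exposure is associated with lower odds of cervical dysplasia (OR = 0.22 < 1).

0.224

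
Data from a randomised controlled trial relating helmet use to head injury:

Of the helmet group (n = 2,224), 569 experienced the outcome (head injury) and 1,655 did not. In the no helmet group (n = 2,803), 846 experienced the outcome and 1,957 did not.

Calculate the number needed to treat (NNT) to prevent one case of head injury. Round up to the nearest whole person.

Risk in treated group = 569/2224 = 0.25585; risk in control = 846/2803 = 0.30182.
Absolute risk reduction = 0.30182 − 0.25585 = 0.04597
NNT = 1 / ARR = 1 / 0.04597 = 21.751 → round up → 22

22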